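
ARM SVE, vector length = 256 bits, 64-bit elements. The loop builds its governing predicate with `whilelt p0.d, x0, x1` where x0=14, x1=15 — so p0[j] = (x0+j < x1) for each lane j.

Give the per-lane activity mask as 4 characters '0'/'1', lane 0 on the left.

predicate = 1000

256-bit reg / 64-bit elem → 4 lanes
p0[j] = (14+j < 15); true for j=0..0 → 1 lanes set
bits (lane 0 leftmost): 1000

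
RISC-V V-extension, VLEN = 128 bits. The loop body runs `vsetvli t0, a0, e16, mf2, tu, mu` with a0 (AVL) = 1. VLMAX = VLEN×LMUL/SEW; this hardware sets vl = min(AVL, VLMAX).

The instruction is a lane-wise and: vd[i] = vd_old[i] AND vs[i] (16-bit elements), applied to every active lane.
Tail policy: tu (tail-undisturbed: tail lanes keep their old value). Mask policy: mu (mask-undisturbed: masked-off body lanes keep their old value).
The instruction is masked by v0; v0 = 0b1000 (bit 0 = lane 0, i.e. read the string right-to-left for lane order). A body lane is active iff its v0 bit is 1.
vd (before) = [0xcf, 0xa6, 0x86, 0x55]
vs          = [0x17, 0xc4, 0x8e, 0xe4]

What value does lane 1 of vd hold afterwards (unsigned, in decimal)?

vd[1] = 166

lanes per group: 128·1/2/16 = 4
vl ← min(1, 4) = 1
vd[0] mask-off/keep -> 0xcf
vd[1] tail/keep -> 0xa6
vd[2] tail/keep -> 0x86
vd[3] tail/keep -> 0x55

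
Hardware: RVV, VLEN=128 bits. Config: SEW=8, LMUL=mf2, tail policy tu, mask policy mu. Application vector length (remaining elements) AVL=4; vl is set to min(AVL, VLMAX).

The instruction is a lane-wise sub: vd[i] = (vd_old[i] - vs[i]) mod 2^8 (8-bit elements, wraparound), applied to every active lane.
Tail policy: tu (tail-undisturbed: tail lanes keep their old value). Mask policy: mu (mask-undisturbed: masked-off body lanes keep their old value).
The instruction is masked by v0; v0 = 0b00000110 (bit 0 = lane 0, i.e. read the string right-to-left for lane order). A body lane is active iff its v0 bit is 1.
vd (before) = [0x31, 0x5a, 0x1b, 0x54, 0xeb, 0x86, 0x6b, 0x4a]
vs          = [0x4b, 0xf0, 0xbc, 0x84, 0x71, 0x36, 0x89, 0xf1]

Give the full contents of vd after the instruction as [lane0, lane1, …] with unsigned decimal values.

VLMAX = (128 × 1/2) / 8 = 8 lanes
AVL=4 ≤ VLMAX=8, so vl = 4
vd[0] mask-off/keep -> 0x31
vd[1] sub(0x5a,0xf0) -> 0x6a
vd[2] sub(0x1b,0xbc) -> 0x5f
vd[3] mask-off/keep -> 0x54
vd[4] tail/keep -> 0xeb
vd[5] tail/keep -> 0x86
vd[6] tail/keep -> 0x6b
vd[7] tail/keep -> 0x4a

vd = [49, 106, 95, 84, 235, 134, 107, 74]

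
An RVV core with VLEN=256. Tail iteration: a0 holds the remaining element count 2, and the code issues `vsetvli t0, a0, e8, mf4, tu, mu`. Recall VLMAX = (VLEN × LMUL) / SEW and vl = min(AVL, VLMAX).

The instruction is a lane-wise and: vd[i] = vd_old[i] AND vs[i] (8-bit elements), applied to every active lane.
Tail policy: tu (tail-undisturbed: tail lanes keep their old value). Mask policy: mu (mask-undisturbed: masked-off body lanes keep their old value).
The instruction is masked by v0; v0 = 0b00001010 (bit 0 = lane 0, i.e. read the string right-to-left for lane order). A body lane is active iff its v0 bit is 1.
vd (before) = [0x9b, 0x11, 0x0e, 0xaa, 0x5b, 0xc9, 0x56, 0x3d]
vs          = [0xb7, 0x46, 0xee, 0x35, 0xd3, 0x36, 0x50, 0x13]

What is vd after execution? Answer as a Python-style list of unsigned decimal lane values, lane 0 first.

vd = [155, 0, 14, 170, 91, 201, 86, 61]

VLMAX = (256 × 1/4) / 8 = 8 lanes
AVL=2 ≤ VLMAX=8, so vl = 2
lane  0: mask-off/keep ⇒ 0x9b
lane  1: and(0x11,0x46) ⇒ 0x00
lane  2: tail/keep ⇒ 0x0e
lane  3: tail/keep ⇒ 0xaa
lane  4: tail/keep ⇒ 0x5b
lane  5: tail/keep ⇒ 0xc9
lane  6: tail/keep ⇒ 0x56
lane  7: tail/keep ⇒ 0x3d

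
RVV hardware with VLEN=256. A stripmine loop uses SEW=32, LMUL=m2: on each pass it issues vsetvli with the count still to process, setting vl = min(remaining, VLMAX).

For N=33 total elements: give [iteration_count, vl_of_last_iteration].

lanes per group: 256·2/32 = 16
N=33: ⌈33/16⌉ = 3 iters; last vl = 33 − 2×16 = 1

[iterations, last_vl] = [3, 1]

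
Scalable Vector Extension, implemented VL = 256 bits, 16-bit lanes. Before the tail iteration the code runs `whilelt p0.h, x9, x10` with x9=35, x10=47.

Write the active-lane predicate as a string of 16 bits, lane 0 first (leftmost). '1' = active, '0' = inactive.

256-bit reg / 16-bit elem → 16 lanes
whilelt: lane j active iff 35+j < 47 → j < 12 → 12 active
bits (lane 0 leftmost): 1111111111110000

predicate = 1111111111110000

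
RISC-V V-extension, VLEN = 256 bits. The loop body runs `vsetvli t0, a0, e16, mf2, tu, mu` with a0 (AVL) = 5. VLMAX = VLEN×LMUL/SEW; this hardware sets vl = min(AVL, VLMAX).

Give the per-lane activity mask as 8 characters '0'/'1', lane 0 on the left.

VLMAX = VLEN×LMUL/SEW = 256×1/2/16 = 8
AVL=5 ≤ VLMAX=8, so vl = 5
bits (lane 0 leftmost): 11111000

predicate = 11111000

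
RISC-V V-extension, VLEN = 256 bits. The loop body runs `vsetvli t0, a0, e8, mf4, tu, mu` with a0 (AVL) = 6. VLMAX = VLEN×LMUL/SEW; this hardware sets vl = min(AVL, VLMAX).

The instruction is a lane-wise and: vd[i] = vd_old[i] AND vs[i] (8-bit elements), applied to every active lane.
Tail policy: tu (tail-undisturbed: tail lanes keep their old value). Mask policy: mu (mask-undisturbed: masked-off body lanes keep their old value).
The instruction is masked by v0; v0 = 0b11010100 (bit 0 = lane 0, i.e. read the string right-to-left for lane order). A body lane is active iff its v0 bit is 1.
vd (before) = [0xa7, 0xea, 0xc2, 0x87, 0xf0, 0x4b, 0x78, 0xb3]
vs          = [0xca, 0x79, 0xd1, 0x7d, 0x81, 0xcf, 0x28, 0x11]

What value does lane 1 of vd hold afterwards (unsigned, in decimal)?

vd[1] = 234

lanes per group: 256·1/4/8 = 8
vl ← min(6, 8) = 6
  i=0: mask-off/keep → 167
  i=1: mask-off/keep → 234
  i=2: and(0xc2,0xd1) → 192
  i=3: mask-off/keep → 135
  i=4: and(0xf0,0x81) → 128
  i=5: mask-off/keep → 75
  i=6: tail/keep → 120
  i=7: tail/keep → 179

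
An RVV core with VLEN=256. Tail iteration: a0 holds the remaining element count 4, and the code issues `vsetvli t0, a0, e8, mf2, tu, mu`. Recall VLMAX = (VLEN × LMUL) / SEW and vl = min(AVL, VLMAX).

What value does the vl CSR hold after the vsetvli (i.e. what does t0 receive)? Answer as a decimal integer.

vl = 4

VLMAX = (256 × 1/2) / 8 = 16 lanes
vl = min(AVL, VLMAX) = min(4, 16) = 4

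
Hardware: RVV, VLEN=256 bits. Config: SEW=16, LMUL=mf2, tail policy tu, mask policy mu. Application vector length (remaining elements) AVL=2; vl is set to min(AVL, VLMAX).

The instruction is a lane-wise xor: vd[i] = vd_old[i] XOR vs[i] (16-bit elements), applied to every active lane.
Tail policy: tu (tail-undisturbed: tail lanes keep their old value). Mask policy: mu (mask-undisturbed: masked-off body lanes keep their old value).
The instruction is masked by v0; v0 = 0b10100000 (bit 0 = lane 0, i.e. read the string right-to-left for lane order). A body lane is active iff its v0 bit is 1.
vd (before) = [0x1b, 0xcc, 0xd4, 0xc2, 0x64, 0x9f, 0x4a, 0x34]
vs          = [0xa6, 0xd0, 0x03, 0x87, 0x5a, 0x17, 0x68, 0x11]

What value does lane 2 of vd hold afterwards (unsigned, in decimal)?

vd[2] = 212

VLMAX = (256 × 1/2) / 16 = 8 lanes
vl ← min(2, 8) = 2
  i=0: mask-off/keep → 27
  i=1: mask-off/keep → 204
  i=2: tail/keep → 212
  i=3: tail/keep → 194
  i=4: tail/keep → 100
  i=5: tail/keep → 159
  i=6: tail/keep → 74
  i=7: tail/keep → 52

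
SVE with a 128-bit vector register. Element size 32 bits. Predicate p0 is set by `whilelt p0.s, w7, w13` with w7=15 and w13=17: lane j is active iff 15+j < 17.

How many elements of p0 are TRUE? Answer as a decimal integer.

128-bit reg / 32-bit elem → 4 lanes
whilelt: lane j active iff 15+j < 17 → j < 2 → 2 active

vl = 2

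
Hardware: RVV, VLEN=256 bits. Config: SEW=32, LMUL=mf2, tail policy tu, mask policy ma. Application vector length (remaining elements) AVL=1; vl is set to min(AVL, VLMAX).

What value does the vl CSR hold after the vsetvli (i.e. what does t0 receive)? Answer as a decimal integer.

vl = 1

VLMAX = (256 × 1/2) / 32 = 4 lanes
vl ← min(1, 4) = 1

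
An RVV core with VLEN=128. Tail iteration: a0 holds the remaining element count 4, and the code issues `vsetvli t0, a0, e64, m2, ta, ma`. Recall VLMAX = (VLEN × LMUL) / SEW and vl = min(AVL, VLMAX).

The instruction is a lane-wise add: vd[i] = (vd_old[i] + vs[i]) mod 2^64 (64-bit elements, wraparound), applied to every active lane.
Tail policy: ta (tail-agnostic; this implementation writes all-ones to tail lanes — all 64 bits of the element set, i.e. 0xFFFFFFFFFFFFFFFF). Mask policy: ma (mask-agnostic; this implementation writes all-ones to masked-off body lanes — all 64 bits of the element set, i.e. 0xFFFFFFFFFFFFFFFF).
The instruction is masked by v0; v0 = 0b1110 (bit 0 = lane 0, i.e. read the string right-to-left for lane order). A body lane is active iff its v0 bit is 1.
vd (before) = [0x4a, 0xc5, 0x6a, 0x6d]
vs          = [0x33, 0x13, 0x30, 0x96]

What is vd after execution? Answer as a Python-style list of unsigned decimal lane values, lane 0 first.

lanes per group: 128·2/64 = 4
AVL=4 ≤ VLMAX=4, so vl = 4
[0] mask-off/ones = 0xffffffffffffffff
[1] add(0xc5,0x13) = 0xd8
[2] add(0x6a,0x30) = 0x9a
[3] add(0x6d,0x96) = 0x103

vd = [18446744073709551615, 216, 154, 259]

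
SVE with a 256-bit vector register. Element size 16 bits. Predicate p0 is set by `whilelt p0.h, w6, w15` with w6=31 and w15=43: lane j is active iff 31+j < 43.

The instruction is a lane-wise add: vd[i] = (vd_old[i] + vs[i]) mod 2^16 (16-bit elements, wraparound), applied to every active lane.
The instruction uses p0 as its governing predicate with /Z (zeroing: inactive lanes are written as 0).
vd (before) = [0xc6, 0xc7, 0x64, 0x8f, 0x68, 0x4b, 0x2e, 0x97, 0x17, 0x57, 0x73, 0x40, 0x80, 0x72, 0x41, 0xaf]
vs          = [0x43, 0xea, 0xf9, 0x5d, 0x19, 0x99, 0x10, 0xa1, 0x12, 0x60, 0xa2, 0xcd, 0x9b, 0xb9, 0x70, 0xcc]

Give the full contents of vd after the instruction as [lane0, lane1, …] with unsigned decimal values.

256-bit reg / 16-bit elem → 16 lanes
whilelt: lane j active iff 31+j < 43 → j < 12 → 12 active
lane  0: add(0xc6,0x43) ⇒ 0x109
lane  1: add(0xc7,0xea) ⇒ 0x1b1
lane  2: add(0x64,0xf9) ⇒ 0x15d
lane  3: add(0x8f,0x5d) ⇒ 0xec
lane  4: add(0x68,0x19) ⇒ 0x81
lane  5: add(0x4b,0x99) ⇒ 0xe4
lane  6: add(0x2e,0x10) ⇒ 0x3e
lane  7: add(0x97,0xa1) ⇒ 0x138
lane  8: add(0x17,0x12) ⇒ 0x29
lane  9: add(0x57,0x60) ⇒ 0xb7
lane 10: add(0x73,0xa2) ⇒ 0x115
lane 11: add(0x40,0xcd) ⇒ 0x10d
lane 12: tail/zero ⇒ 0x00
lane 13: tail/zero ⇒ 0x00
lane 14: tail/zero ⇒ 0x00
lane 15: tail/zero ⇒ 0x00

vd = [265, 433, 349, 236, 129, 228, 62, 312, 41, 183, 277, 269, 0, 0, 0, 0]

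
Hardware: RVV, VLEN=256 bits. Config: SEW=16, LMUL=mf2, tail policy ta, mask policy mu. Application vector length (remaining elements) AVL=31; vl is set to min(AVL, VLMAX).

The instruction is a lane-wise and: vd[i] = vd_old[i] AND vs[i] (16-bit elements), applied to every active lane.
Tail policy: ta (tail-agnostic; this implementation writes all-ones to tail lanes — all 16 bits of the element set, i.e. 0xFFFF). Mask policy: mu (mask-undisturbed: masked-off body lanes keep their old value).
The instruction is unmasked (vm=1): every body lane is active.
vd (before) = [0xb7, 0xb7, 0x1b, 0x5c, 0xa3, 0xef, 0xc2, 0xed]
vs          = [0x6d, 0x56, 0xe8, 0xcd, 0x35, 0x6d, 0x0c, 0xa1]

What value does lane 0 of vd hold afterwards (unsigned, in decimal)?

VLMAX = (256 × 1/2) / 16 = 8 lanes
AVL=31 > VLMAX=8, so vl = 8
vd[0] and(0xb7,0x6d) -> 0x25
vd[1] and(0xb7,0x56) -> 0x16
vd[2] and(0x1b,0xe8) -> 0x08
vd[3] and(0x5c,0xcd) -> 0x4c
vd[4] and(0xa3,0x35) -> 0x21
vd[5] and(0xef,0x6d) -> 0x6d
vd[6] and(0xc2,0x0c) -> 0x00
vd[7] and(0xed,0xa1) -> 0xa1

vd[0] = 37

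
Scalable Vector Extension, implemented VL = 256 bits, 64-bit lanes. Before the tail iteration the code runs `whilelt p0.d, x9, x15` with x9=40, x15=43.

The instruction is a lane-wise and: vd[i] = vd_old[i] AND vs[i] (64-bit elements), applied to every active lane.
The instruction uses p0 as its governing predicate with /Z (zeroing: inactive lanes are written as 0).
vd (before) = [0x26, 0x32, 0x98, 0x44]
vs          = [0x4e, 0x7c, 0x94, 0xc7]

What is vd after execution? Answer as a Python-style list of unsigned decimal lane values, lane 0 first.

vd = [6, 48, 144, 0]

register lanes = 256/64 = 4
p0[j] = (40+j < 43); true for j=0..2 → 3 lanes set
vd[0] and(0x26,0x4e) -> 0x06
vd[1] and(0x32,0x7c) -> 0x30
vd[2] and(0x98,0x94) -> 0x90
vd[3] tail/zero -> 0x00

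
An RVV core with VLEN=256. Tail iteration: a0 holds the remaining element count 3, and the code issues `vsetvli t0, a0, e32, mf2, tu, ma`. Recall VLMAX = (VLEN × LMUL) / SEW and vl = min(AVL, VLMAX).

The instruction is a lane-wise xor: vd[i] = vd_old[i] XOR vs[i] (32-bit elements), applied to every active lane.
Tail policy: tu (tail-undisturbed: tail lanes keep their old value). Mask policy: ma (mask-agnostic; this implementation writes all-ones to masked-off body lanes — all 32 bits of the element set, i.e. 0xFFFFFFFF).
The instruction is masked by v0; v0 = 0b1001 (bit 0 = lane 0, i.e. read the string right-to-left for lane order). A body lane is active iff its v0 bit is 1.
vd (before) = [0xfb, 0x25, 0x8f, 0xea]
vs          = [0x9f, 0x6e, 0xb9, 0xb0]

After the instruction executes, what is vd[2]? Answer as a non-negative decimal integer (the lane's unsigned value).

vd[2] = 4294967295

VLMAX = (256 × 1/2) / 32 = 4 lanes
vl = min(AVL, VLMAX) = min(3, 4) = 3
  i=0: xor(0xfb,0x9f) → 100
  i=1: mask-off/ones → 4294967295
  i=2: mask-off/ones → 4294967295
  i=3: tail/keep → 234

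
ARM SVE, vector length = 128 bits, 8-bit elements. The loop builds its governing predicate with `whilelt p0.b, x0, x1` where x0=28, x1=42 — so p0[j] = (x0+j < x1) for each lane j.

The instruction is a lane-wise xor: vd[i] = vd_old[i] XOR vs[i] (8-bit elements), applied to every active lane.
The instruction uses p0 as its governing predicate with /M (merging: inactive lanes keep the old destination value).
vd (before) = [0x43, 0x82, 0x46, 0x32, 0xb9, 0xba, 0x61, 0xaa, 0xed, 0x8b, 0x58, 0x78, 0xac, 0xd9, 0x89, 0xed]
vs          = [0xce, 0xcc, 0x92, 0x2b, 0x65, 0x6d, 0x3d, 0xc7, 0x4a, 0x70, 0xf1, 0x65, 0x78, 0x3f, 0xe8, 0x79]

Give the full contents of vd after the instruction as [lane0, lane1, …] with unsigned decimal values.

128-bit reg / 8-bit elem → 16 lanes
active while 28+j < 42, i.e. j ∈ [0,14) capped at 16 ⇒ 14
  i=0: xor(0x43,0xce) → 141
  i=1: xor(0x82,0xcc) → 78
  i=2: xor(0x46,0x92) → 212
  i=3: xor(0x32,0x2b) → 25
  i=4: xor(0xb9,0x65) → 220
  i=5: xor(0xba,0x6d) → 215
  i=6: xor(0x61,0x3d) → 92
  i=7: xor(0xaa,0xc7) → 109
  i=8: xor(0xed,0x4a) → 167
  i=9: xor(0x8b,0x70) → 251
  i=10: xor(0x58,0xf1) → 169
  i=11: xor(0x78,0x65) → 29
  i=12: xor(0xac,0x78) → 212
  i=13: xor(0xd9,0x3f) → 230
  i=14: tail/keep → 137
  i=15: tail/keep → 237

vd = [141, 78, 212, 25, 220, 215, 92, 109, 167, 251, 169, 29, 212, 230, 137, 237]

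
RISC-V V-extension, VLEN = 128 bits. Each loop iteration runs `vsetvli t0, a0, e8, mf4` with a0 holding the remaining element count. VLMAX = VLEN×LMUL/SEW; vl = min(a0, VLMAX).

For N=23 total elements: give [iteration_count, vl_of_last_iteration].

[iterations, last_vl] = [6, 3]

lanes per group: 128·1/4/8 = 4
iterations = ceil(23/4) = 6; final-pass vl = 3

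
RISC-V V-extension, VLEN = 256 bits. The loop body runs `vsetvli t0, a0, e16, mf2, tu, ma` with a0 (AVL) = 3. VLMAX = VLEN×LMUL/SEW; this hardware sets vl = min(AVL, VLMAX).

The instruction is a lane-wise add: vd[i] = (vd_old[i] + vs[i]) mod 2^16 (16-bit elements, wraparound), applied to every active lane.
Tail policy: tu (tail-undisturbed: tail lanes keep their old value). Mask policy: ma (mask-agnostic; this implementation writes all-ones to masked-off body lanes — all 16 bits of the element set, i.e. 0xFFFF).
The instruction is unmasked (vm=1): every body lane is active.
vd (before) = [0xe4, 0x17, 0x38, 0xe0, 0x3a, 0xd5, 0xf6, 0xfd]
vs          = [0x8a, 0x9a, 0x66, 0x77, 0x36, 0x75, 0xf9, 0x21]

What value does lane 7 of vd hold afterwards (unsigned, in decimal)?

VLMAX = VLEN×LMUL/SEW = 256×1/2/16 = 8
vl = min(AVL, VLMAX) = min(3, 8) = 3
vd[0] add(0xe4,0x8a) -> 0x16e
vd[1] add(0x17,0x9a) -> 0xb1
vd[2] add(0x38,0x66) -> 0x9e
vd[3] tail/keep -> 0xe0
vd[4] tail/keep -> 0x3a
vd[5] tail/keep -> 0xd5
vd[6] tail/keep -> 0xf6
vd[7] tail/keep -> 0xfd

vd[7] = 253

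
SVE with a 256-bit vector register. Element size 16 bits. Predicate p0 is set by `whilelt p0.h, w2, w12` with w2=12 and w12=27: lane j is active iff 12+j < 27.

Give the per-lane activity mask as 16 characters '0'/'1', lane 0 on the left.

256-bit reg / 16-bit elem → 16 lanes
active while 12+j < 27, i.e. j ∈ [0,15) capped at 16 ⇒ 15
bits (lane 0 leftmost): 1111111111111110

predicate = 1111111111111110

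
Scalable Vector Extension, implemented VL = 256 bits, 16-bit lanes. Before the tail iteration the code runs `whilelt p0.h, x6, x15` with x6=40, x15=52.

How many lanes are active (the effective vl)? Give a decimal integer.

register lanes = 256/16 = 16
p0[j] = (40+j < 52); true for j=0..11 → 12 lanes set

vl = 12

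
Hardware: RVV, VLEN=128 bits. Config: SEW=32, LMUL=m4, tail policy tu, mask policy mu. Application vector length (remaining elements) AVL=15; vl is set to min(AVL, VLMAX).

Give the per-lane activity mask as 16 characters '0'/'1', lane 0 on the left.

VLMAX = (128 × 4) / 32 = 16 lanes
vl = min(AVL, VLMAX) = min(15, 16) = 15
bits (lane 0 leftmost): 1111111111111110

predicate = 1111111111111110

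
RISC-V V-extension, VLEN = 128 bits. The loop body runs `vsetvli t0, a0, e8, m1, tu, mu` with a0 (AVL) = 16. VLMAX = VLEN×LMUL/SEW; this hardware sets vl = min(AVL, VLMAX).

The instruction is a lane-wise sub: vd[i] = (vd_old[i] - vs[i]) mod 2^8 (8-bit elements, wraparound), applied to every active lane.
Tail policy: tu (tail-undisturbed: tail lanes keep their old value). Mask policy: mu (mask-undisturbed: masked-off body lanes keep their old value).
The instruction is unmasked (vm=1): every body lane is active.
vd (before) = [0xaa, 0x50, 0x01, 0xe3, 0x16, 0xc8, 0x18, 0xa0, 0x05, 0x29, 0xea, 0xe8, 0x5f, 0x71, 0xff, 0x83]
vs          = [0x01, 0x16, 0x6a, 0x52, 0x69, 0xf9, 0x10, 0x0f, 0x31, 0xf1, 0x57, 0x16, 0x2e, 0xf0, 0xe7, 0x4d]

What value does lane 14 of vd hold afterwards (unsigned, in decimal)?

VLMAX = VLEN×LMUL/SEW = 128×1/8 = 16
vl ← min(16, 16) = 16
[0] sub(0xaa,0x01) = 0xa9
[1] sub(0x50,0x16) = 0x3a
[2] sub(0x01,0x6a) = 0x97
[3] sub(0xe3,0x52) = 0x91
[4] sub(0x16,0x69) = 0xad
[5] sub(0xc8,0xf9) = 0xcf
[6] sub(0x18,0x10) = 0x08
[7] sub(0xa0,0x0f) = 0x91
[8] sub(0x05,0x31) = 0xd4
[9] sub(0x29,0xf1) = 0x38
[10] sub(0xea,0x57) = 0x93
[11] sub(0xe8,0x16) = 0xd2
[12] sub(0x5f,0x2e) = 0x31
[13] sub(0x71,0xf0) = 0x81
[14] sub(0xff,0xe7) = 0x18
[15] sub(0x83,0x4d) = 0x36

vd[14] = 24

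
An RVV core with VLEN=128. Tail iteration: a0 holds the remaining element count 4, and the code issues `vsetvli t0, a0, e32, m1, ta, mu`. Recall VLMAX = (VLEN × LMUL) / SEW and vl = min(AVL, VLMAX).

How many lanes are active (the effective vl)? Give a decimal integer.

VLMAX = VLEN×LMUL/SEW = 128×1/32 = 4
vl ← min(4, 4) = 4

vl = 4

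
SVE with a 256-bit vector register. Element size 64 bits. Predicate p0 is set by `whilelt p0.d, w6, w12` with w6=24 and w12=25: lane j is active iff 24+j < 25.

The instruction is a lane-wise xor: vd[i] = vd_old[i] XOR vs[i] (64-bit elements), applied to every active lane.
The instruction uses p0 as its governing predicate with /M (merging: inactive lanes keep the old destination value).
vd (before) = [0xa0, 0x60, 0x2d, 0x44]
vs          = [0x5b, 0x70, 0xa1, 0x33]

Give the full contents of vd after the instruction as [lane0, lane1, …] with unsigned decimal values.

vd = [251, 96, 45, 68]

register lanes = 256/64 = 4
whilelt: lane j active iff 24+j < 25 → j < 1 → 1 active
  i=0: xor(0xa0,0x5b) → 251
  i=1: tail/keep → 96
  i=2: tail/keep → 45
  i=3: tail/keep → 68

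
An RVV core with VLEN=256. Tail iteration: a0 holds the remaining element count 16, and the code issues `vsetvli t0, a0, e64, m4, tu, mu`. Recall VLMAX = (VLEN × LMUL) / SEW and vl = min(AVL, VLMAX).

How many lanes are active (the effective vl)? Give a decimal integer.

VLMAX = VLEN×LMUL/SEW = 256×4/64 = 16
vl ← min(16, 16) = 16

vl = 16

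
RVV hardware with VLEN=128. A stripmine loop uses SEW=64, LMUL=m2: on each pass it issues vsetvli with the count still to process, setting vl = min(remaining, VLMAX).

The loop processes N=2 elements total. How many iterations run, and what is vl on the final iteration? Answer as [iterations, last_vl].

lanes per group: 128·2/64 = 4
2 elements at 4/iter → 1 passes, remainder 2 on the last

[iterations, last_vl] = [1, 2]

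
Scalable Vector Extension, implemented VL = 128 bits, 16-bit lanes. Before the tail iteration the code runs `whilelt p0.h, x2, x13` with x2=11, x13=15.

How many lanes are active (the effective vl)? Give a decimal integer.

lane count: 128 div 16 = 8
active while 11+j < 15, i.e. j ∈ [0,4) capped at 8 ⇒ 4

vl = 4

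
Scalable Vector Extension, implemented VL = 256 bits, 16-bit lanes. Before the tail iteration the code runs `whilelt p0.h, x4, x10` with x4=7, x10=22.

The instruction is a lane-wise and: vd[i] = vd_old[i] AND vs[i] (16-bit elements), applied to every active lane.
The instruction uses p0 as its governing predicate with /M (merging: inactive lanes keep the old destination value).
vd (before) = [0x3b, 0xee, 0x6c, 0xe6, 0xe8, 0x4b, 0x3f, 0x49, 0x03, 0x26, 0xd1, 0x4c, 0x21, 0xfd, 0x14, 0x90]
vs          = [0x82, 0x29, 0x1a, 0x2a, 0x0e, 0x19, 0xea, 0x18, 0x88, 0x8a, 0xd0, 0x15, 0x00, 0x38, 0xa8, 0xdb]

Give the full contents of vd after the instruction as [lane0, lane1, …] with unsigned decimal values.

vd = [2, 40, 8, 34, 8, 9, 42, 8, 0, 2, 208, 4, 0, 56, 0, 144]

256-bit reg / 16-bit elem → 16 lanes
whilelt: lane j active iff 7+j < 22 → j < 15 → 15 active
lane  0: and(0x3b,0x82) ⇒ 0x02
lane  1: and(0xee,0x29) ⇒ 0x28
lane  2: and(0x6c,0x1a) ⇒ 0x08
lane  3: and(0xe6,0x2a) ⇒ 0x22
lane  4: and(0xe8,0x0e) ⇒ 0x08
lane  5: and(0x4b,0x19) ⇒ 0x09
lane  6: and(0x3f,0xea) ⇒ 0x2a
lane  7: and(0x49,0x18) ⇒ 0x08
lane  8: and(0x03,0x88) ⇒ 0x00
lane  9: and(0x26,0x8a) ⇒ 0x02
lane 10: and(0xd1,0xd0) ⇒ 0xd0
lane 11: and(0x4c,0x15) ⇒ 0x04
lane 12: and(0x21,0x00) ⇒ 0x00
lane 13: and(0xfd,0x38) ⇒ 0x38
lane 14: and(0x14,0xa8) ⇒ 0x00
lane 15: tail/keep ⇒ 0x90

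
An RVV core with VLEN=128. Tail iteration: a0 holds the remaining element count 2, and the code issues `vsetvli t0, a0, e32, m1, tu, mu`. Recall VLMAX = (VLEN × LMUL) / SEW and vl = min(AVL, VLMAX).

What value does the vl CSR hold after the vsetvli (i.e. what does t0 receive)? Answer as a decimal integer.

lanes per group: 128·1/32 = 4
vl = min(AVL, VLMAX) = min(2, 4) = 2

vl = 2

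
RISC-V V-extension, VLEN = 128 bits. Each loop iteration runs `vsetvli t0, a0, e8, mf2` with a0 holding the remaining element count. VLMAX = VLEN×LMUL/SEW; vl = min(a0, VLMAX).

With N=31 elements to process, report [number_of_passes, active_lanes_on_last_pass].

[iterations, last_vl] = [4, 7]

VLMAX = VLEN×LMUL/SEW = 128×1/2/8 = 8
31 elements at 8/iter → 4 passes, remainder 7 on the last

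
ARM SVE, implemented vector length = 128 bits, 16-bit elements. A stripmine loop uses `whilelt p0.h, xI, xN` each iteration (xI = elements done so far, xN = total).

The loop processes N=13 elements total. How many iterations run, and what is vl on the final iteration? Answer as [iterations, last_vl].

[iterations, last_vl] = [2, 5]

128-bit reg / 16-bit elem → 8 lanes
13 elements at 8/iter → 2 passes, remainder 5 on the last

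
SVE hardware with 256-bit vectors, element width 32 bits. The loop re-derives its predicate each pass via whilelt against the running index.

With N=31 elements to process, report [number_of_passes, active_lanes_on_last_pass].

[iterations, last_vl] = [4, 7]

256-bit reg / 32-bit elem → 8 lanes
N=31: ⌈31/8⌉ = 4 iters; last vl = 31 − 3×8 = 7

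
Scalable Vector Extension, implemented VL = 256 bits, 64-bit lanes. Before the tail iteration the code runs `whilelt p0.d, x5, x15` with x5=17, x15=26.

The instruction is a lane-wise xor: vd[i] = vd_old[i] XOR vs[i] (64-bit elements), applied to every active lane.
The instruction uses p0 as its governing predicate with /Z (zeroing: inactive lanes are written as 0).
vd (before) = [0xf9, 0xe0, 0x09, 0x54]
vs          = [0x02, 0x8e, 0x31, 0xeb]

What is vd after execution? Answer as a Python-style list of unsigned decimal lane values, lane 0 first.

register lanes = 256/64 = 4
p0[j] = (17+j < 26); true for j=0..3 → 4 lanes set
  i=0: xor(0xf9,0x02) → 251
  i=1: xor(0xe0,0x8e) → 110
  i=2: xor(0x09,0x31) → 56
  i=3: xor(0x54,0xeb) → 191

vd = [251, 110, 56, 191]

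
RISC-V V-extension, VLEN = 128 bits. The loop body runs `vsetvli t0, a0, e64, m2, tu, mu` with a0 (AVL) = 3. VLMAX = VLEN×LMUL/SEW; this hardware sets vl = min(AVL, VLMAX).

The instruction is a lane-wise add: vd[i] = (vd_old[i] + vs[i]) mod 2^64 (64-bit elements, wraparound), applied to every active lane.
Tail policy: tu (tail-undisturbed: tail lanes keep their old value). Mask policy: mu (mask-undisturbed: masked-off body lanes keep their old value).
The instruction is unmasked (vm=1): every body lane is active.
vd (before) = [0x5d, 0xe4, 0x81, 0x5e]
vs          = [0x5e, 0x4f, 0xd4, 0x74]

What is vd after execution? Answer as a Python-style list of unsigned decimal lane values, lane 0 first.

VLMAX = (128 × 2) / 64 = 4 lanes
vl = min(AVL, VLMAX) = min(3, 4) = 3
  i=0: add(0x5d,0x5e) → 187
  i=1: add(0xe4,0x4f) → 307
  i=2: add(0x81,0xd4) → 341
  i=3: tail/keep → 94

vd = [187, 307, 341, 94]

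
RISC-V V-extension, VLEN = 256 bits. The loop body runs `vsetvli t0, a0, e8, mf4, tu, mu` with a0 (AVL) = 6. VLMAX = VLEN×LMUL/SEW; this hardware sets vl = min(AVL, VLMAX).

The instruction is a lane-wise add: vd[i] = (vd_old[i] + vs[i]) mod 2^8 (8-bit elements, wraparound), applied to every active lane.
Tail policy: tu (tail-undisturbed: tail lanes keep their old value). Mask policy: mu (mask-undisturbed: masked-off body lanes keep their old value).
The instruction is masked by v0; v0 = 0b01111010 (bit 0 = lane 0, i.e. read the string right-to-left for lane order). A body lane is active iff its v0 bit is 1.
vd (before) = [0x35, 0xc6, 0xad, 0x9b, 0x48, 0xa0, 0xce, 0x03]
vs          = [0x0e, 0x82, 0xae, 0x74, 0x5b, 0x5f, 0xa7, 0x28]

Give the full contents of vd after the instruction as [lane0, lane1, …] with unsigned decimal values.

VLMAX = (256 × 1/4) / 8 = 8 lanes
AVL=6 ≤ VLMAX=8, so vl = 6
vd[0] mask-off/keep -> 0x35
vd[1] add(0xc6,0x82) -> 0x48
vd[2] mask-off/keep -> 0xad
vd[3] add(0x9b,0x74) -> 0x0f
vd[4] add(0x48,0x5b) -> 0xa3
vd[5] add(0xa0,0x5f) -> 0xff
vd[6] tail/keep -> 0xce
vd[7] tail/keep -> 0x03

vd = [53, 72, 173, 15, 163, 255, 206, 3]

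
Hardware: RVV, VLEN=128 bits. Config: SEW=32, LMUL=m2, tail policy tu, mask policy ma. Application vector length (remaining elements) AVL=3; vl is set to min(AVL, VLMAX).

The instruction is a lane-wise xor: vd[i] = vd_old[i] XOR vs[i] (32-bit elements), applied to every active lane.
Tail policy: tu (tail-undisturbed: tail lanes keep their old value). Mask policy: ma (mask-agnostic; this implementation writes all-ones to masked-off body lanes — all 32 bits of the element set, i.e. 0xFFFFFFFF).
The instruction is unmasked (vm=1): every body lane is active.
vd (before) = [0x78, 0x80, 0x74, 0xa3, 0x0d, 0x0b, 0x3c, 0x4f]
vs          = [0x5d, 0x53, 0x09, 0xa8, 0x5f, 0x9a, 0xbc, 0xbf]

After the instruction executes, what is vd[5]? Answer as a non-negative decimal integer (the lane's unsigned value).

lanes per group: 128·2/32 = 8
AVL=3 ≤ VLMAX=8, so vl = 3
[0] xor(0x78,0x5d) = 0x25
[1] xor(0x80,0x53) = 0xd3
[2] xor(0x74,0x09) = 0x7d
[3] tail/keep = 0xa3
[4] tail/keep = 0x0d
[5] tail/keep = 0x0b
[6] tail/keep = 0x3c
[7] tail/keep = 0x4f

vd[5] = 11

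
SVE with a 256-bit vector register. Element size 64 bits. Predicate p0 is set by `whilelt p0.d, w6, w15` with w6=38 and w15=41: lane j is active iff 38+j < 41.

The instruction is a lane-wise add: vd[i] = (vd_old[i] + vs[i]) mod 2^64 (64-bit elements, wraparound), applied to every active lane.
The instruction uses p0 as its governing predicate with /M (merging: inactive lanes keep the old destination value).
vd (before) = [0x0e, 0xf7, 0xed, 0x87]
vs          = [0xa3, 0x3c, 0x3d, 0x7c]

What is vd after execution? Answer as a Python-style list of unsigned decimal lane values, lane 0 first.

vd = [177, 307, 298, 135]

lane count: 256 div 64 = 4
p0[j] = (38+j < 41); true for j=0..2 → 3 lanes set
vd[0] add(0x0e,0xa3) -> 0xb1
vd[1] add(0xf7,0x3c) -> 0x133
vd[2] add(0xed,0x3d) -> 0x12a
vd[3] tail/keep -> 0x87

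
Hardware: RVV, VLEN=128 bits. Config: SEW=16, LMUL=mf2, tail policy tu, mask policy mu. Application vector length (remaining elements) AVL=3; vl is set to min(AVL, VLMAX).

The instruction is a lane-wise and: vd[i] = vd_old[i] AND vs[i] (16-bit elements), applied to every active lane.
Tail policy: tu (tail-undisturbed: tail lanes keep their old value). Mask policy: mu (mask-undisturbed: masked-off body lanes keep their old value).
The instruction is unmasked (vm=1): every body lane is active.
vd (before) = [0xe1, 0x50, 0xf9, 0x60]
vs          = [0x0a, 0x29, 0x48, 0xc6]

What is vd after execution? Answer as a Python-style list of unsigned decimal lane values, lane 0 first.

vd = [0, 0, 72, 96]

lanes per group: 128·1/2/16 = 4
AVL=3 ≤ VLMAX=4, so vl = 3
lane  0: and(0xe1,0x0a) ⇒ 0x00
lane  1: and(0x50,0x29) ⇒ 0x00
lane  2: and(0xf9,0x48) ⇒ 0x48
lane  3: tail/keep ⇒ 0x60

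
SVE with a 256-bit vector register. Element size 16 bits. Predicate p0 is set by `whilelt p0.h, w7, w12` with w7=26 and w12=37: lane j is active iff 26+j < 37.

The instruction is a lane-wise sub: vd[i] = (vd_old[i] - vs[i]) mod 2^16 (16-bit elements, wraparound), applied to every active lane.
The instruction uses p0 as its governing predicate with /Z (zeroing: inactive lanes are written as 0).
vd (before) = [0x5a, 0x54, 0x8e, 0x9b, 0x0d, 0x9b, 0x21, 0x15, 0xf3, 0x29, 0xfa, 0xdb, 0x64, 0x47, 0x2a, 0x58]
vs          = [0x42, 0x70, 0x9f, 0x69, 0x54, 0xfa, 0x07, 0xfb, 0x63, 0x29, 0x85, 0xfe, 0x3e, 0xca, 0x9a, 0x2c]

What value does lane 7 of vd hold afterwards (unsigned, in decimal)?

lane count: 256 div 16 = 16
whilelt: lane j active iff 26+j < 37 → j < 11 → 11 active
lane  0: sub(0x5a,0x42) ⇒ 0x18
lane  1: sub(0x54,0x70) ⇒ 0xffe4
lane  2: sub(0x8e,0x9f) ⇒ 0xffef
lane  3: sub(0x9b,0x69) ⇒ 0x32
lane  4: sub(0x0d,0x54) ⇒ 0xffb9
lane  5: sub(0x9b,0xfa) ⇒ 0xffa1
lane  6: sub(0x21,0x07) ⇒ 0x1a
lane  7: sub(0x15,0xfb) ⇒ 0xff1a
lane  8: sub(0xf3,0x63) ⇒ 0x90
lane  9: sub(0x29,0x29) ⇒ 0x00
lane 10: sub(0xfa,0x85) ⇒ 0x75
lane 11: tail/zero ⇒ 0x00
lane 12: tail/zero ⇒ 0x00
lane 13: tail/zero ⇒ 0x00
lane 14: tail/zero ⇒ 0x00
lane 15: tail/zero ⇒ 0x00

vd[7] = 65306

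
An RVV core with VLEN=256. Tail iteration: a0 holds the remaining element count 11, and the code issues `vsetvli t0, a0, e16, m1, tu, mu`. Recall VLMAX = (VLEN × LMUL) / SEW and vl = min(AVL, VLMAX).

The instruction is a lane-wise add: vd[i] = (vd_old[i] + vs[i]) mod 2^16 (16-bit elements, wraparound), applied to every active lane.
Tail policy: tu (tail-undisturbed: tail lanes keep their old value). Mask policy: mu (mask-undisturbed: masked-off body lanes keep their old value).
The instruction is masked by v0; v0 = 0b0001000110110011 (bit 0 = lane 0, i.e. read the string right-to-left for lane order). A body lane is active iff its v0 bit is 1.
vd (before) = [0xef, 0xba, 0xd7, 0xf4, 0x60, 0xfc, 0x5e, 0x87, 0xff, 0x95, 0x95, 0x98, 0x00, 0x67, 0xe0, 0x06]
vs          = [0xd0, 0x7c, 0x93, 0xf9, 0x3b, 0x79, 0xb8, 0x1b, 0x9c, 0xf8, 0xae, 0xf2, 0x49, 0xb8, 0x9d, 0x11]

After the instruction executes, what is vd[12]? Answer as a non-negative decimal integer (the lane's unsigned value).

vd[12] = 0

VLMAX = VLEN×LMUL/SEW = 256×1/16 = 16
AVL=11 ≤ VLMAX=16, so vl = 11
lane  0: add(0xef,0xd0) ⇒ 0x1bf
lane  1: add(0xba,0x7c) ⇒ 0x136
lane  2: mask-off/keep ⇒ 0xd7
lane  3: mask-off/keep ⇒ 0xf4
lane  4: add(0x60,0x3b) ⇒ 0x9b
lane  5: add(0xfc,0x79) ⇒ 0x175
lane  6: mask-off/keep ⇒ 0x5e
lane  7: add(0x87,0x1b) ⇒ 0xa2
lane  8: add(0xff,0x9c) ⇒ 0x19b
lane  9: mask-off/keep ⇒ 0x95
lane 10: mask-off/keep ⇒ 0x95
lane 11: tail/keep ⇒ 0x98
lane 12: tail/keep ⇒ 0x00
lane 13: tail/keep ⇒ 0x67
lane 14: tail/keep ⇒ 0xe0
lane 15: tail/keep ⇒ 0x06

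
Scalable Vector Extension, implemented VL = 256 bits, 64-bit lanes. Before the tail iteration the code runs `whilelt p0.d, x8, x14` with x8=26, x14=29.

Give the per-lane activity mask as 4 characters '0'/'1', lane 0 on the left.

register lanes = 256/64 = 4
p0[j] = (26+j < 29); true for j=0..2 → 3 lanes set
bits (lane 0 leftmost): 1110

predicate = 1110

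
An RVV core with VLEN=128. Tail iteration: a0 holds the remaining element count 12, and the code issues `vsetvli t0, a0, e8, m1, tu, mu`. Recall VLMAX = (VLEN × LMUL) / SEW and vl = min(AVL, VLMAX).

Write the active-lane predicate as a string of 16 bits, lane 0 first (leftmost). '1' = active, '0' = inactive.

VLMAX = (128 × 1) / 8 = 16 lanes
vl = min(AVL, VLMAX) = min(12, 16) = 12
bits (lane 0 leftmost): 1111111111110000

predicate = 1111111111110000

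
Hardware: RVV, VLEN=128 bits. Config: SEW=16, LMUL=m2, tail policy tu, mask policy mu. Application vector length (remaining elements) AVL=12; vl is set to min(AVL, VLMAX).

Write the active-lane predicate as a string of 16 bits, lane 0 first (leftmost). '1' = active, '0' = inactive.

lanes per group: 128·2/16 = 16
vl = min(AVL, VLMAX) = min(12, 16) = 12
bits (lane 0 leftmost): 1111111111110000

predicate = 1111111111110000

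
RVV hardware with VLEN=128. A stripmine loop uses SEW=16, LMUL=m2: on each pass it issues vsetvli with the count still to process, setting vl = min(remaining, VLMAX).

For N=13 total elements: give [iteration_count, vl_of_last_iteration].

[iterations, last_vl] = [1, 13]

VLMAX = VLEN×LMUL/SEW = 128×2/16 = 16
13 elements at 16/iter → 1 passes, remainder 13 on the last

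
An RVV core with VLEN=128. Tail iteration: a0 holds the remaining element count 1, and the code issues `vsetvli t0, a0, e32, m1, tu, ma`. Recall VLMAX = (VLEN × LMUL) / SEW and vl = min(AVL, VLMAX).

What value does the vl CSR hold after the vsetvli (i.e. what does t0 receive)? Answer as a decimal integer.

vl = 1

VLMAX = (128 × 1) / 32 = 4 lanes
vl ← min(1, 4) = 1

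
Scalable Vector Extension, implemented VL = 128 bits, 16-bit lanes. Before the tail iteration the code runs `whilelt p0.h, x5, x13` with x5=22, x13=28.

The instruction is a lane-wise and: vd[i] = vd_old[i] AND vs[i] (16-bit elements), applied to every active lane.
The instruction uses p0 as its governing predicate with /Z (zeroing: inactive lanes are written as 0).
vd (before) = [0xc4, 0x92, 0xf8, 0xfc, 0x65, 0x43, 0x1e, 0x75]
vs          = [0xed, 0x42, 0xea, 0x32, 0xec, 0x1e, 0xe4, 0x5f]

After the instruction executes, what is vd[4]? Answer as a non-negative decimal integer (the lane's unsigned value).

128-bit reg / 16-bit elem → 8 lanes
active while 22+j < 28, i.e. j ∈ [0,6) capped at 8 ⇒ 6
vd[0] and(0xc4,0xed) -> 0xc4
vd[1] and(0x92,0x42) -> 0x02
vd[2] and(0xf8,0xea) -> 0xe8
vd[3] and(0xfc,0x32) -> 0x30
vd[4] and(0x65,0xec) -> 0x64
vd[5] and(0x43,0x1e) -> 0x02
vd[6] tail/zero -> 0x00
vd[7] tail/zero -> 0x00

vd[4] = 100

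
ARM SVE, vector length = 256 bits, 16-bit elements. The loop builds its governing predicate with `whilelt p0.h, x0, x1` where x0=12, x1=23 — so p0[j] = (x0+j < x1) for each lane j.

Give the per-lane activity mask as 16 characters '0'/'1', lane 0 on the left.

predicate = 1111111111100000

lane count: 256 div 16 = 16
active while 12+j < 23, i.e. j ∈ [0,11) capped at 16 ⇒ 11
bits (lane 0 leftmost): 1111111111100000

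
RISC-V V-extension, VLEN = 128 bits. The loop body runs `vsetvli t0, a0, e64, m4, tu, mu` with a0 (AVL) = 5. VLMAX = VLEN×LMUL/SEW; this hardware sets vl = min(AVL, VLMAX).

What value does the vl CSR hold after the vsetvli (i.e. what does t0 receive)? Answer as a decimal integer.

vl = 5

lanes per group: 128·4/64 = 8
AVL=5 ≤ VLMAX=8, so vl = 5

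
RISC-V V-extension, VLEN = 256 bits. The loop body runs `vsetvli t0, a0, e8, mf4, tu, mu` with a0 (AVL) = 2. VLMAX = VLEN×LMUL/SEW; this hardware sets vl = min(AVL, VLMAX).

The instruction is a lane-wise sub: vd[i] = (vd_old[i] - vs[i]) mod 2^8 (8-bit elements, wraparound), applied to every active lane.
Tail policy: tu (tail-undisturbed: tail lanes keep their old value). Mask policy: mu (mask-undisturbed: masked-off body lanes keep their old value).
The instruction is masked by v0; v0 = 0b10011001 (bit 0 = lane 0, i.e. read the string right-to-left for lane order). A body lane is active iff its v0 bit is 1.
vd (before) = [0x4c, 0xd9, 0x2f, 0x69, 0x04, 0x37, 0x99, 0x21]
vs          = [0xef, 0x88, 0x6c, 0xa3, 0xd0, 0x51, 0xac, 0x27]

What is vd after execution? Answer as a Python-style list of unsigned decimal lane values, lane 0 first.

VLMAX = VLEN×LMUL/SEW = 256×1/4/8 = 8
vl = min(AVL, VLMAX) = min(2, 8) = 2
lane  0: sub(0x4c,0xef) ⇒ 0x5d
lane  1: mask-off/keep ⇒ 0xd9
lane  2: tail/keep ⇒ 0x2f
lane  3: tail/keep ⇒ 0x69
lane  4: tail/keep ⇒ 0x04
lane  5: tail/keep ⇒ 0x37
lane  6: tail/keep ⇒ 0x99
lane  7: tail/keep ⇒ 0x21

vd = [93, 217, 47, 105, 4, 55, 153, 33]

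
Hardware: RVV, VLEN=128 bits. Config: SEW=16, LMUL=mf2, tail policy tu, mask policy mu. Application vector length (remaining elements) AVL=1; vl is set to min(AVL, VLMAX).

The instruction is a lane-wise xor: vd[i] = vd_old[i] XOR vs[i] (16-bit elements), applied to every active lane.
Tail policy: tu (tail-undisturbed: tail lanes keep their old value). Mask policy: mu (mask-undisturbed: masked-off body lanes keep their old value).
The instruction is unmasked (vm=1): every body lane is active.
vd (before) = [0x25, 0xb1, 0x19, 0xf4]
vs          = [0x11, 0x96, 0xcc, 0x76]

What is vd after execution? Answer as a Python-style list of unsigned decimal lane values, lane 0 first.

vd = [52, 177, 25, 244]

lanes per group: 128·1/2/16 = 4
vl = min(AVL, VLMAX) = min(1, 4) = 1
  i=0: xor(0x25,0x11) → 52
  i=1: tail/keep → 177
  i=2: tail/keep → 25
  i=3: tail/keep → 244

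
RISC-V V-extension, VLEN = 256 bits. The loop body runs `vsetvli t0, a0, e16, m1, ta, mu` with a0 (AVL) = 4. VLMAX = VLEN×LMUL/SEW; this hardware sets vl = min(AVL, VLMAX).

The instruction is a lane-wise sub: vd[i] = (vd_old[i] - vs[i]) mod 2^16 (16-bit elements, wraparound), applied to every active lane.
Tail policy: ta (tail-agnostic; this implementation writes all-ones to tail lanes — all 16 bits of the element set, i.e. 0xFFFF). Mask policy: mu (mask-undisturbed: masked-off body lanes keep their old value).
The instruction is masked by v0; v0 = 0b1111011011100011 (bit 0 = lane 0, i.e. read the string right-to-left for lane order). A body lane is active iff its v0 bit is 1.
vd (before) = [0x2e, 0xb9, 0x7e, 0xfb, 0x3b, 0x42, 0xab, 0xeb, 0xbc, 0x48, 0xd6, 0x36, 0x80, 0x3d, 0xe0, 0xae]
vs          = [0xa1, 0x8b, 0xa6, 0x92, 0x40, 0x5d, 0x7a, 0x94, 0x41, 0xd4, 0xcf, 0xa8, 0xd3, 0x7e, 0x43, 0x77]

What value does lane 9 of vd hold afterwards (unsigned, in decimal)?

vd[9] = 65535

lanes per group: 256·1/16 = 16
vl ← min(4, 16) = 4
  i=0: sub(0x2e,0xa1) → 65421
  i=1: sub(0xb9,0x8b) → 46
  i=2: mask-off/keep → 126
  i=3: mask-off/keep → 251
  i=4: tail/ones → 65535
  i=5: tail/ones → 65535
  i=6: tail/ones → 65535
  i=7: tail/ones → 65535
  i=8: tail/ones → 65535
  i=9: tail/ones → 65535
  i=10: tail/ones → 65535
  i=11: tail/ones → 65535
  i=12: tail/ones → 65535
  i=13: tail/ones → 65535
  i=14: tail/ones → 65535
  i=15: tail/ones → 65535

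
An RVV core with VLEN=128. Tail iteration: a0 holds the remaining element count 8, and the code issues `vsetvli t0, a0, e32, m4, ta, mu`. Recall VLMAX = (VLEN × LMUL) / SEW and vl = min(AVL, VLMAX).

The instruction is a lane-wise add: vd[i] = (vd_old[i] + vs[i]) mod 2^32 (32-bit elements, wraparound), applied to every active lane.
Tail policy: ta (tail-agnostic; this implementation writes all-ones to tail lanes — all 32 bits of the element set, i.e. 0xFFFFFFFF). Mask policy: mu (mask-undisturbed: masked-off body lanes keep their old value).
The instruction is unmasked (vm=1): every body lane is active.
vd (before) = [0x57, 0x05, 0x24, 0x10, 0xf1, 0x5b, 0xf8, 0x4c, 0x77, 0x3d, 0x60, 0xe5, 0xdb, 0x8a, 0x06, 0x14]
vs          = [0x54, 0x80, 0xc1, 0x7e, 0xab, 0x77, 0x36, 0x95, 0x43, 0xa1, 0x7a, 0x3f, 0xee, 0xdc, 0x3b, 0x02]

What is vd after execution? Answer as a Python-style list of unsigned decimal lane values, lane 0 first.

vd = [171, 133, 229, 142, 412, 210, 302, 225, 4294967295, 4294967295, 4294967295, 4294967295, 4294967295, 4294967295, 4294967295, 4294967295]

lanes per group: 128·4/32 = 16
vl = min(AVL, VLMAX) = min(8, 16) = 8
[0] add(0x57,0x54) = 0xab
[1] add(0x05,0x80) = 0x85
[2] add(0x24,0xc1) = 0xe5
[3] add(0x10,0x7e) = 0x8e
[4] add(0xf1,0xab) = 0x19c
[5] add(0x5b,0x77) = 0xd2
[6] add(0xf8,0x36) = 0x12e
[7] add(0x4c,0x95) = 0xe1
[8] tail/ones = 0xffffffff
[9] tail/ones = 0xffffffff
[10] tail/ones = 0xffffffff
[11] tail/ones = 0xffffffff
[12] tail/ones = 0xffffffff
[13] tail/ones = 0xffffffff
[14] tail/ones = 0xffffffff
[15] tail/ones = 0xffffffff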